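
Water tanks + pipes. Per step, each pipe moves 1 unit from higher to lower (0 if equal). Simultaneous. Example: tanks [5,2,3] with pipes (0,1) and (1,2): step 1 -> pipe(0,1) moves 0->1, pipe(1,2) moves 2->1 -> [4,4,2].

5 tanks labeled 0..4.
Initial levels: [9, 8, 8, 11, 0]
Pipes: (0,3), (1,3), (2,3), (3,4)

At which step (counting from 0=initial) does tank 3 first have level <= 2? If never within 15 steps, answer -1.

Step 1: flows [3->0,3->1,3->2,3->4] -> levels [10 9 9 7 1]
Step 2: flows [0->3,1->3,2->3,3->4] -> levels [9 8 8 9 2]
Step 3: flows [0=3,3->1,3->2,3->4] -> levels [9 9 9 6 3]
Step 4: flows [0->3,1->3,2->3,3->4] -> levels [8 8 8 8 4]
Step 5: flows [0=3,1=3,2=3,3->4] -> levels [8 8 8 7 5]
Step 6: flows [0->3,1->3,2->3,3->4] -> levels [7 7 7 9 6]
Step 7: flows [3->0,3->1,3->2,3->4] -> levels [8 8 8 5 7]
Step 8: flows [0->3,1->3,2->3,4->3] -> levels [7 7 7 9 6]
  -> period-2 cycle (repeats step 6); tank 3 never drops to <=2
Tank 3 never reaches <=2 within 15 steps

Answer: -1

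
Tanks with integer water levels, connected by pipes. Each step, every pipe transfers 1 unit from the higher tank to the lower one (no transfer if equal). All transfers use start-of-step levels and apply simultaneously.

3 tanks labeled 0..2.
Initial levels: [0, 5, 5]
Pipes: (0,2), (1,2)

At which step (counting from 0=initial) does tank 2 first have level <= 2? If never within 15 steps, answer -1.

Step 1: flows [2->0,1=2] -> levels [1 5 4]
Step 2: flows [2->0,1->2] -> levels [2 4 4]
Step 3: flows [2->0,1=2] -> levels [3 4 3]
Step 4: flows [0=2,1->2] -> levels [3 3 4]
Step 5: flows [2->0,2->1] -> levels [4 4 2]
Tank 2 first reaches <=2 at step 5

Answer: 5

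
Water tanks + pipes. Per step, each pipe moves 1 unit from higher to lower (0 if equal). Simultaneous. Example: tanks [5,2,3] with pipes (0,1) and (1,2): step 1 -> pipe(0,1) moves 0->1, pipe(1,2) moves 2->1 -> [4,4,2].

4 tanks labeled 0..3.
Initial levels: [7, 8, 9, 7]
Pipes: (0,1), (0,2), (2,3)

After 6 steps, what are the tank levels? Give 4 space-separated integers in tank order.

Answer: 7 8 9 7

Derivation:
Step 1: flows [1->0,2->0,2->3] -> levels [9 7 7 8]
Step 2: flows [0->1,0->2,3->2] -> levels [7 8 9 7]
  -> period-2 cycle: step 2 state = step 0 state
  -> state at step 6: (6-0) mod 2 = 0, same as step 0 -> [7 8 9 7]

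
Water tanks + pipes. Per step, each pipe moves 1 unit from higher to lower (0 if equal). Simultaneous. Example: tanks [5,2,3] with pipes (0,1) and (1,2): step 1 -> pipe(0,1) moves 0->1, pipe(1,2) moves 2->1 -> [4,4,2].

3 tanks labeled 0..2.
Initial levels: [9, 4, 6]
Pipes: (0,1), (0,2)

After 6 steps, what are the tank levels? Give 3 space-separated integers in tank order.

Step 1: flows [0->1,0->2] -> levels [7 5 7]
Step 2: flows [0->1,0=2] -> levels [6 6 7]
Step 3: flows [0=1,2->0] -> levels [7 6 6]
Step 4: flows [0->1,0->2] -> levels [5 7 7]
Step 5: flows [1->0,2->0] -> levels [7 6 6]
  -> period-2 cycle: step 5 state = step 3 state
  -> state at step 6: (6-3) mod 2 = 1, same as step 4 -> [5 7 7]

Answer: 5 7 7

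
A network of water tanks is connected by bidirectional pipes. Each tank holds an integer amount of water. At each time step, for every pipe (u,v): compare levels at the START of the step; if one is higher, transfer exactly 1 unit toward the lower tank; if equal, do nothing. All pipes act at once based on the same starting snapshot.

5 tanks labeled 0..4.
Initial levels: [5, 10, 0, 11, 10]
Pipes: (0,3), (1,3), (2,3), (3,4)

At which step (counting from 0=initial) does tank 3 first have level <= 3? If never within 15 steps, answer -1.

Answer: -1

Derivation:
Step 1: flows [3->0,3->1,3->2,3->4] -> levels [6 11 1 7 11]
Step 2: flows [3->0,1->3,3->2,4->3] -> levels [7 10 2 7 10]
Step 3: flows [0=3,1->3,3->2,4->3] -> levels [7 9 3 8 9]
Step 4: flows [3->0,1->3,3->2,4->3] -> levels [8 8 4 8 8]
Step 5: flows [0=3,1=3,3->2,3=4] -> levels [8 8 5 7 8]
Step 6: flows [0->3,1->3,3->2,4->3] -> levels [7 7 6 9 7]
Step 7: flows [3->0,3->1,3->2,3->4] -> levels [8 8 7 5 8]
Step 8: flows [0->3,1->3,2->3,4->3] -> levels [7 7 6 9 7]
  -> period-2 cycle (repeats step 6); tank 3 never drops to <=3
Tank 3 never reaches <=3 within 15 steps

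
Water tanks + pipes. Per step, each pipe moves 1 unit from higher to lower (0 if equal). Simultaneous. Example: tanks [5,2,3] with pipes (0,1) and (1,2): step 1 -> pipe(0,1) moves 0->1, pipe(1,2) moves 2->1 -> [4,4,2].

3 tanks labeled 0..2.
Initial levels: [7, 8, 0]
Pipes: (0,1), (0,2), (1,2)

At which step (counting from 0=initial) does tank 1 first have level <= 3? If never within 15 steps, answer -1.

Answer: -1

Derivation:
Step 1: flows [1->0,0->2,1->2] -> levels [7 6 2]
Step 2: flows [0->1,0->2,1->2] -> levels [5 6 4]
Step 3: flows [1->0,0->2,1->2] -> levels [5 4 6]
Step 4: flows [0->1,2->0,2->1] -> levels [5 6 4]
  -> period-2 cycle (repeats step 2); tank 1 never drops to <=3
Tank 1 never reaches <=3 within 15 steps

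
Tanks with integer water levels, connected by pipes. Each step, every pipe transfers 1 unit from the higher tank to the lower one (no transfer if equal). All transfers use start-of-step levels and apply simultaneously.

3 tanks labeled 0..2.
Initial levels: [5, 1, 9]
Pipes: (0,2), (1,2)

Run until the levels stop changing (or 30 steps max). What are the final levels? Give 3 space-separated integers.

Step 1: flows [2->0,2->1] -> levels [6 2 7]
Step 2: flows [2->0,2->1] -> levels [7 3 5]
Step 3: flows [0->2,2->1] -> levels [6 4 5]
Step 4: flows [0->2,2->1] -> levels [5 5 5]
Step 5: flows [0=2,1=2] -> levels [5 5 5]
  -> stable (no change)

Answer: 5 5 5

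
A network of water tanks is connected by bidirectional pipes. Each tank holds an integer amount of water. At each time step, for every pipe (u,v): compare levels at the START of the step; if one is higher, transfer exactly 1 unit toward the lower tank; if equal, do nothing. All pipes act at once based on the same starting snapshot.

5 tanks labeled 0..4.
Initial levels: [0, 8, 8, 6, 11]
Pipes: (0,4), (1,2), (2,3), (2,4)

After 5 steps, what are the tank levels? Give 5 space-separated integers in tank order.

Answer: 5 8 6 8 6

Derivation:
Step 1: flows [4->0,1=2,2->3,4->2] -> levels [1 8 8 7 9]
Step 2: flows [4->0,1=2,2->3,4->2] -> levels [2 8 8 8 7]
Step 3: flows [4->0,1=2,2=3,2->4] -> levels [3 8 7 8 7]
Step 4: flows [4->0,1->2,3->2,2=4] -> levels [4 7 9 7 6]
Step 5: flows [4->0,2->1,2->3,2->4] -> levels [5 8 6 8 6]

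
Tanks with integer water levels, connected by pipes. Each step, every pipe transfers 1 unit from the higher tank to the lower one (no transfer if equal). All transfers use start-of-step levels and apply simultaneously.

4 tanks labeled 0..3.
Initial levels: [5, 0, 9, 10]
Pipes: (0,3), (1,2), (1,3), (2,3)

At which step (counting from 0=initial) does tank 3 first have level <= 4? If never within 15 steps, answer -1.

Answer: 4

Derivation:
Step 1: flows [3->0,2->1,3->1,3->2] -> levels [6 2 9 7]
Step 2: flows [3->0,2->1,3->1,2->3] -> levels [7 4 7 6]
Step 3: flows [0->3,2->1,3->1,2->3] -> levels [6 6 5 7]
Step 4: flows [3->0,1->2,3->1,3->2] -> levels [7 6 7 4]
Tank 3 first reaches <=4 at step 4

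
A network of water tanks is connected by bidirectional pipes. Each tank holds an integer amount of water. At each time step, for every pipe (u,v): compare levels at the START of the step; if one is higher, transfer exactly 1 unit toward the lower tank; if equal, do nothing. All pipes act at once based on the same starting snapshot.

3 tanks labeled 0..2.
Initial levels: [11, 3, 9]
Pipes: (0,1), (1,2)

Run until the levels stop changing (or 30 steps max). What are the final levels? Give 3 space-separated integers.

Step 1: flows [0->1,2->1] -> levels [10 5 8]
Step 2: flows [0->1,2->1] -> levels [9 7 7]
Step 3: flows [0->1,1=2] -> levels [8 8 7]
Step 4: flows [0=1,1->2] -> levels [8 7 8]
Step 5: flows [0->1,2->1] -> levels [7 9 7]
Step 6: flows [1->0,1->2] -> levels [8 7 8]
  -> period-2 cycle: step 6 state = step 4 state; never stabilizes
  -> state at step 30: (30-4) mod 2 = 0, same as step 4 -> [8 7 8]

Answer: 8 7 8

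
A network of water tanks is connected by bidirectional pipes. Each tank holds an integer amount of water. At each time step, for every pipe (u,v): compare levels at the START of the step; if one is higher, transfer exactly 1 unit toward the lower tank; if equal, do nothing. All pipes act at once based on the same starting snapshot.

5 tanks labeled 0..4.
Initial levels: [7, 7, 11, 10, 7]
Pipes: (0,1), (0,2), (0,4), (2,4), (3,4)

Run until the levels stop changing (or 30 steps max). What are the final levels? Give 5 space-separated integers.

Answer: 10 8 8 9 7

Derivation:
Step 1: flows [0=1,2->0,0=4,2->4,3->4] -> levels [8 7 9 9 9]
Step 2: flows [0->1,2->0,4->0,2=4,3=4] -> levels [9 8 8 9 8]
Step 3: flows [0->1,0->2,0->4,2=4,3->4] -> levels [6 9 9 8 10]
Step 4: flows [1->0,2->0,4->0,4->2,4->3] -> levels [9 8 9 9 7]
Step 5: flows [0->1,0=2,0->4,2->4,3->4] -> levels [7 9 8 8 10]
Step 6: flows [1->0,2->0,4->0,4->2,4->3] -> levels [10 8 8 9 7]
Step 7: flows [0->1,0->2,0->4,2->4,3->4] -> levels [7 9 8 8 10]
  -> period-2 cycle: step 7 state = step 5 state; never stabilizes
  -> state at step 30: (30-5) mod 2 = 1, same as step 6 -> [10 8 8 9 7]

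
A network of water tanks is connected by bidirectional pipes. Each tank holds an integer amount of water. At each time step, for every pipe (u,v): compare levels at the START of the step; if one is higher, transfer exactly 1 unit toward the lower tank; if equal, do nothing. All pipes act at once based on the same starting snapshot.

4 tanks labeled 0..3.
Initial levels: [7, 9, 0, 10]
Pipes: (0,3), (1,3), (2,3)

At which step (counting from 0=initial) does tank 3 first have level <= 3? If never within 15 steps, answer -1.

Answer: -1

Derivation:
Step 1: flows [3->0,3->1,3->2] -> levels [8 10 1 7]
Step 2: flows [0->3,1->3,3->2] -> levels [7 9 2 8]
Step 3: flows [3->0,1->3,3->2] -> levels [8 8 3 7]
Step 4: flows [0->3,1->3,3->2] -> levels [7 7 4 8]
Step 5: flows [3->0,3->1,3->2] -> levels [8 8 5 5]
Step 6: flows [0->3,1->3,2=3] -> levels [7 7 5 7]
Step 7: flows [0=3,1=3,3->2] -> levels [7 7 6 6]
Step 8: flows [0->3,1->3,2=3] -> levels [6 6 6 8]
Step 9: flows [3->0,3->1,3->2] -> levels [7 7 7 5]
Step 10: flows [0->3,1->3,2->3] -> levels [6 6 6 8]
  -> period-2 cycle (repeats step 8); tank 3 never drops to <=3
Tank 3 never reaches <=3 within 15 steps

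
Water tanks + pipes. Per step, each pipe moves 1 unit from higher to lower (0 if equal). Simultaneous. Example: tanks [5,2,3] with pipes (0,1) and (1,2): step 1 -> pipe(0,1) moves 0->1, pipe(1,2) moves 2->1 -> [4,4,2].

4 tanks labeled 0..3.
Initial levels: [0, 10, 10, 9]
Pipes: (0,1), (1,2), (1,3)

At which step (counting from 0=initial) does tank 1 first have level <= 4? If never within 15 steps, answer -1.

Answer: -1

Derivation:
Step 1: flows [1->0,1=2,1->3] -> levels [1 8 10 10]
Step 2: flows [1->0,2->1,3->1] -> levels [2 9 9 9]
Step 3: flows [1->0,1=2,1=3] -> levels [3 8 9 9]
Step 4: flows [1->0,2->1,3->1] -> levels [4 9 8 8]
Step 5: flows [1->0,1->2,1->3] -> levels [5 6 9 9]
Step 6: flows [1->0,2->1,3->1] -> levels [6 7 8 8]
Step 7: flows [1->0,2->1,3->1] -> levels [7 8 7 7]
Step 8: flows [1->0,1->2,1->3] -> levels [8 5 8 8]
Step 9: flows [0->1,2->1,3->1] -> levels [7 8 7 7]
  -> period-2 cycle (repeats step 7); tank 1 never drops to <=4
Tank 1 never reaches <=4 within 15 steps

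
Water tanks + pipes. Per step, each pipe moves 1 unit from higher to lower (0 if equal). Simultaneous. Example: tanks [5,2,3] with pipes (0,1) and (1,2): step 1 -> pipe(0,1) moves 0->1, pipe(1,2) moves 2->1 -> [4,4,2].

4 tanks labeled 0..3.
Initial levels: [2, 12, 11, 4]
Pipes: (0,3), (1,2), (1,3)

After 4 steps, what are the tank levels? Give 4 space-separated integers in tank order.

Step 1: flows [3->0,1->2,1->3] -> levels [3 10 12 4]
Step 2: flows [3->0,2->1,1->3] -> levels [4 10 11 4]
Step 3: flows [0=3,2->1,1->3] -> levels [4 10 10 5]
Step 4: flows [3->0,1=2,1->3] -> levels [5 9 10 5]

Answer: 5 9 10 5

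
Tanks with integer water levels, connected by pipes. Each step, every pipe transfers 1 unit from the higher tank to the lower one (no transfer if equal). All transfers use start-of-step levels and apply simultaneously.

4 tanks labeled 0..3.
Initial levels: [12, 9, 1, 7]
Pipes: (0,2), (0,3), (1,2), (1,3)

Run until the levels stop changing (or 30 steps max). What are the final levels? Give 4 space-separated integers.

Step 1: flows [0->2,0->3,1->2,1->3] -> levels [10 7 3 9]
Step 2: flows [0->2,0->3,1->2,3->1] -> levels [8 7 5 9]
Step 3: flows [0->2,3->0,1->2,3->1] -> levels [8 7 7 7]
Step 4: flows [0->2,0->3,1=2,1=3] -> levels [6 7 8 8]
Step 5: flows [2->0,3->0,2->1,3->1] -> levels [8 9 6 6]
Step 6: flows [0->2,0->3,1->2,1->3] -> levels [6 7 8 8]
  -> period-2 cycle: step 6 state = step 4 state; never stabilizes
  -> state at step 30: (30-4) mod 2 = 0, same as step 4 -> [6 7 8 8]

Answer: 6 7 8 8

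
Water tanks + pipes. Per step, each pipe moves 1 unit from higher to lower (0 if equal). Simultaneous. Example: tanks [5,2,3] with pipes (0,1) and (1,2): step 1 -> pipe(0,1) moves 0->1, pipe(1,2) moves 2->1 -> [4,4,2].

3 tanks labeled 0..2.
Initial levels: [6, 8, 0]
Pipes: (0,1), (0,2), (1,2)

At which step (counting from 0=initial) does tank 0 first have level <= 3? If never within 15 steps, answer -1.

Step 1: flows [1->0,0->2,1->2] -> levels [6 6 2]
Step 2: flows [0=1,0->2,1->2] -> levels [5 5 4]
Step 3: flows [0=1,0->2,1->2] -> levels [4 4 6]
Step 4: flows [0=1,2->0,2->1] -> levels [5 5 4]
  -> period-2 cycle (repeats step 2); tank 0 never drops to <=3
Tank 0 never reaches <=3 within 15 steps

Answer: -1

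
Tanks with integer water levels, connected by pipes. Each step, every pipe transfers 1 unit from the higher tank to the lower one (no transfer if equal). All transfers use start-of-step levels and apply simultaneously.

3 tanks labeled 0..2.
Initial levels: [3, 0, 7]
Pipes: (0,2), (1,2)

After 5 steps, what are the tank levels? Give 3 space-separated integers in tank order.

Step 1: flows [2->0,2->1] -> levels [4 1 5]
Step 2: flows [2->0,2->1] -> levels [5 2 3]
Step 3: flows [0->2,2->1] -> levels [4 3 3]
Step 4: flows [0->2,1=2] -> levels [3 3 4]
Step 5: flows [2->0,2->1] -> levels [4 4 2]

Answer: 4 4 2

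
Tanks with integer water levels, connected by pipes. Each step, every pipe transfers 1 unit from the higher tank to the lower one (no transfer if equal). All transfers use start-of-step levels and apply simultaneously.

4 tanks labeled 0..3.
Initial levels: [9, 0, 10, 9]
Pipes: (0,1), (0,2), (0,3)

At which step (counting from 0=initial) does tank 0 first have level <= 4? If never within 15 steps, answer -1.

Step 1: flows [0->1,2->0,0=3] -> levels [9 1 9 9]
Step 2: flows [0->1,0=2,0=3] -> levels [8 2 9 9]
Step 3: flows [0->1,2->0,3->0] -> levels [9 3 8 8]
Step 4: flows [0->1,0->2,0->3] -> levels [6 4 9 9]
Step 5: flows [0->1,2->0,3->0] -> levels [7 5 8 8]
Step 6: flows [0->1,2->0,3->0] -> levels [8 6 7 7]
Step 7: flows [0->1,0->2,0->3] -> levels [5 7 8 8]
Step 8: flows [1->0,2->0,3->0] -> levels [8 6 7 7]
  -> period-2 cycle (repeats step 6); tank 0 never drops to <=4
Tank 0 never reaches <=4 within 15 steps

Answer: -1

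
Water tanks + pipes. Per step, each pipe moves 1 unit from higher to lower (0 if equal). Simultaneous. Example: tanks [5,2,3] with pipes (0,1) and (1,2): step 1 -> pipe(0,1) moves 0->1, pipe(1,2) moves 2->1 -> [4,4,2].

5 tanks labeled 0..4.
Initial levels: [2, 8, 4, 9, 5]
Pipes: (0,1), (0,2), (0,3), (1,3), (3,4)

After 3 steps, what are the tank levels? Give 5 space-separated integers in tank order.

Answer: 5 6 5 6 6

Derivation:
Step 1: flows [1->0,2->0,3->0,3->1,3->4] -> levels [5 8 3 6 6]
Step 2: flows [1->0,0->2,3->0,1->3,3=4] -> levels [6 6 4 6 6]
Step 3: flows [0=1,0->2,0=3,1=3,3=4] -> levels [5 6 5 6 6]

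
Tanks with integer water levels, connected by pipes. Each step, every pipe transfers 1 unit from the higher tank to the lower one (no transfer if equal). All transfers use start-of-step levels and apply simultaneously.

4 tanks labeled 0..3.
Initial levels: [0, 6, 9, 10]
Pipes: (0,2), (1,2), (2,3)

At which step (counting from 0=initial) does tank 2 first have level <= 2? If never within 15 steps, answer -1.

Answer: -1

Derivation:
Step 1: flows [2->0,2->1,3->2] -> levels [1 7 8 9]
Step 2: flows [2->0,2->1,3->2] -> levels [2 8 7 8]
Step 3: flows [2->0,1->2,3->2] -> levels [3 7 8 7]
Step 4: flows [2->0,2->1,2->3] -> levels [4 8 5 8]
Step 5: flows [2->0,1->2,3->2] -> levels [5 7 6 7]
Step 6: flows [2->0,1->2,3->2] -> levels [6 6 7 6]
Step 7: flows [2->0,2->1,2->3] -> levels [7 7 4 7]
Step 8: flows [0->2,1->2,3->2] -> levels [6 6 7 6]
  -> period-2 cycle (repeats step 6); tank 2 never drops to <=2
Tank 2 never reaches <=2 within 15 steps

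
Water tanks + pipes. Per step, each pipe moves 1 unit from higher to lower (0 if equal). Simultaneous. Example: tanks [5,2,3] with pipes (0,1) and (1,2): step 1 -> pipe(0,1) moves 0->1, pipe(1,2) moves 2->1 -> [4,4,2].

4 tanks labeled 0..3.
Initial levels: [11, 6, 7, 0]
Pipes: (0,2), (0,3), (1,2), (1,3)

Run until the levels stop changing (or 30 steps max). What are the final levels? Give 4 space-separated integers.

Answer: 6 6 6 6

Derivation:
Step 1: flows [0->2,0->3,2->1,1->3] -> levels [9 6 7 2]
Step 2: flows [0->2,0->3,2->1,1->3] -> levels [7 6 7 4]
Step 3: flows [0=2,0->3,2->1,1->3] -> levels [6 6 6 6]
Step 4: flows [0=2,0=3,1=2,1=3] -> levels [6 6 6 6]
  -> stable (no change)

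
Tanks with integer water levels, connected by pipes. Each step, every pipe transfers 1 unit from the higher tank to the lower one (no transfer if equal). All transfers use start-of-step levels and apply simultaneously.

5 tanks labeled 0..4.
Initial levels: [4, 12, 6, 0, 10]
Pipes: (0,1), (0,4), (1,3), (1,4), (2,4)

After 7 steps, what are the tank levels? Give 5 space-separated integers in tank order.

Step 1: flows [1->0,4->0,1->3,1->4,4->2] -> levels [6 9 7 1 9]
Step 2: flows [1->0,4->0,1->3,1=4,4->2] -> levels [8 7 8 2 7]
Step 3: flows [0->1,0->4,1->3,1=4,2->4] -> levels [6 7 7 3 9]
Step 4: flows [1->0,4->0,1->3,4->1,4->2] -> levels [8 6 8 4 6]
Step 5: flows [0->1,0->4,1->3,1=4,2->4] -> levels [6 6 7 5 8]
Step 6: flows [0=1,4->0,1->3,4->1,4->2] -> levels [7 6 8 6 5]
Step 7: flows [0->1,0->4,1=3,1->4,2->4] -> levels [5 6 7 6 8]

Answer: 5 6 7 6 8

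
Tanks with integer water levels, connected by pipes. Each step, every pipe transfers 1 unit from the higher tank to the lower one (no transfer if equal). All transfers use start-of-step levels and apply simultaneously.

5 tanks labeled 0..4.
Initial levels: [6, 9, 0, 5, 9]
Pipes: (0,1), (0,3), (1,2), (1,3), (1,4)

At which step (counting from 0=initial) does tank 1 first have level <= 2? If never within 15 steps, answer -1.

Answer: -1

Derivation:
Step 1: flows [1->0,0->3,1->2,1->3,1=4] -> levels [6 6 1 7 9]
Step 2: flows [0=1,3->0,1->2,3->1,4->1] -> levels [7 7 2 5 8]
Step 3: flows [0=1,0->3,1->2,1->3,4->1] -> levels [6 6 3 7 7]
Step 4: flows [0=1,3->0,1->2,3->1,4->1] -> levels [7 7 4 5 6]
Step 5: flows [0=1,0->3,1->2,1->3,1->4] -> levels [6 4 5 7 7]
Step 6: flows [0->1,3->0,2->1,3->1,4->1] -> levels [6 8 4 5 6]
Step 7: flows [1->0,0->3,1->2,1->3,1->4] -> levels [6 4 5 7 7]
  -> period-2 cycle (repeats step 5); tank 1 never drops to <=2
Tank 1 never reaches <=2 within 15 steps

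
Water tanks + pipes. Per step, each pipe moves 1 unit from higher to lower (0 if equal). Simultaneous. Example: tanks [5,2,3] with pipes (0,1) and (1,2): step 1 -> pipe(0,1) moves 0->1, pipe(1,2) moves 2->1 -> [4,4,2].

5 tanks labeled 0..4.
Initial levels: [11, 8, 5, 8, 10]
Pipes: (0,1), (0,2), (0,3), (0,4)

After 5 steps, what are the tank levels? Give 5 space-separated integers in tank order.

Answer: 7 9 8 9 9

Derivation:
Step 1: flows [0->1,0->2,0->3,0->4] -> levels [7 9 6 9 11]
Step 2: flows [1->0,0->2,3->0,4->0] -> levels [9 8 7 8 10]
Step 3: flows [0->1,0->2,0->3,4->0] -> levels [7 9 8 9 9]
Step 4: flows [1->0,2->0,3->0,4->0] -> levels [11 8 7 8 8]
Step 5: flows [0->1,0->2,0->3,0->4] -> levels [7 9 8 9 9]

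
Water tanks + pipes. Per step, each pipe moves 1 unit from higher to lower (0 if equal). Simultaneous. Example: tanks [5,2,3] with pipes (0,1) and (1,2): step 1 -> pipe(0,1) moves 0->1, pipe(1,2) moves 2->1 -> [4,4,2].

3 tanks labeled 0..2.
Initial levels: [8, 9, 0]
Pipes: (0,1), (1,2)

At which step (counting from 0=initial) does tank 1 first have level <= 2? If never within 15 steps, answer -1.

Answer: -1

Derivation:
Step 1: flows [1->0,1->2] -> levels [9 7 1]
Step 2: flows [0->1,1->2] -> levels [8 7 2]
Step 3: flows [0->1,1->2] -> levels [7 7 3]
Step 4: flows [0=1,1->2] -> levels [7 6 4]
Step 5: flows [0->1,1->2] -> levels [6 6 5]
Step 6: flows [0=1,1->2] -> levels [6 5 6]
Step 7: flows [0->1,2->1] -> levels [5 7 5]
Step 8: flows [1->0,1->2] -> levels [6 5 6]
  -> period-2 cycle (repeats step 6); tank 1 never drops to <=2
Tank 1 never reaches <=2 within 15 steps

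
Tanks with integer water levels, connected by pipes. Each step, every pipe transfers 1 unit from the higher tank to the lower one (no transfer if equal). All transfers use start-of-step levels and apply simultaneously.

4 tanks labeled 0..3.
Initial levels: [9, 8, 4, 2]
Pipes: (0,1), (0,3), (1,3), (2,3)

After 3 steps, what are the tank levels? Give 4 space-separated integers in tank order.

Answer: 5 7 5 6

Derivation:
Step 1: flows [0->1,0->3,1->3,2->3] -> levels [7 8 3 5]
Step 2: flows [1->0,0->3,1->3,3->2] -> levels [7 6 4 6]
Step 3: flows [0->1,0->3,1=3,3->2] -> levels [5 7 5 6]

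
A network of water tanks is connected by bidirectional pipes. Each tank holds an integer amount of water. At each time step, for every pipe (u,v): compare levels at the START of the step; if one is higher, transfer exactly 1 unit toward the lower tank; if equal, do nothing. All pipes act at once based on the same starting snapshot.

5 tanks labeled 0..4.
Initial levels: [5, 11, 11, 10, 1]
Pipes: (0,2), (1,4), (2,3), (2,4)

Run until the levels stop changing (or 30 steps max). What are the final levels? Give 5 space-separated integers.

Step 1: flows [2->0,1->4,2->3,2->4] -> levels [6 10 8 11 3]
Step 2: flows [2->0,1->4,3->2,2->4] -> levels [7 9 7 10 5]
Step 3: flows [0=2,1->4,3->2,2->4] -> levels [7 8 7 9 7]
Step 4: flows [0=2,1->4,3->2,2=4] -> levels [7 7 8 8 8]
Step 5: flows [2->0,4->1,2=3,2=4] -> levels [8 8 7 8 7]
Step 6: flows [0->2,1->4,3->2,2=4] -> levels [7 7 9 7 8]
Step 7: flows [2->0,4->1,2->3,2->4] -> levels [8 8 6 8 8]
Step 8: flows [0->2,1=4,3->2,4->2] -> levels [7 8 9 7 7]
Step 9: flows [2->0,1->4,2->3,2->4] -> levels [8 7 6 8 9]
Step 10: flows [0->2,4->1,3->2,4->2] -> levels [7 8 9 7 7]
  -> period-2 cycle: step 10 state = step 8 state; never stabilizes
  -> state at step 30: (30-8) mod 2 = 0, same as step 8 -> [7 8 9 7 7]

Answer: 7 8 9 7 7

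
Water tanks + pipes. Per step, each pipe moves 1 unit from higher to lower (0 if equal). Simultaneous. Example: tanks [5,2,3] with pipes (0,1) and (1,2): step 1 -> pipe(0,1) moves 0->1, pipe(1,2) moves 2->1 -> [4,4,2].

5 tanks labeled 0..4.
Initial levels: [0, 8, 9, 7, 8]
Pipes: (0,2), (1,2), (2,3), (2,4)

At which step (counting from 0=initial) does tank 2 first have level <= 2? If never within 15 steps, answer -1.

Step 1: flows [2->0,2->1,2->3,2->4] -> levels [1 9 5 8 9]
Step 2: flows [2->0,1->2,3->2,4->2] -> levels [2 8 7 7 8]
Step 3: flows [2->0,1->2,2=3,4->2] -> levels [3 7 8 7 7]
Step 4: flows [2->0,2->1,2->3,2->4] -> levels [4 8 4 8 8]
Step 5: flows [0=2,1->2,3->2,4->2] -> levels [4 7 7 7 7]
Step 6: flows [2->0,1=2,2=3,2=4] -> levels [5 7 6 7 7]
Step 7: flows [2->0,1->2,3->2,4->2] -> levels [6 6 8 6 6]
Step 8: flows [2->0,2->1,2->3,2->4] -> levels [7 7 4 7 7]
Step 9: flows [0->2,1->2,3->2,4->2] -> levels [6 6 8 6 6]
  -> period-2 cycle (repeats step 7); tank 2 never drops to <=2
Tank 2 never reaches <=2 within 15 steps

Answer: -1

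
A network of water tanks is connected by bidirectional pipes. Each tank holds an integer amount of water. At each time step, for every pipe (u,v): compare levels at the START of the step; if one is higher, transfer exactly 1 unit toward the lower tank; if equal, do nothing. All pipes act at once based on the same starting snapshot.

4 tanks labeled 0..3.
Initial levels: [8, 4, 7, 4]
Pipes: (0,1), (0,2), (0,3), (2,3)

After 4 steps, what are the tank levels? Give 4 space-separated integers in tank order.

Answer: 7 5 5 6

Derivation:
Step 1: flows [0->1,0->2,0->3,2->3] -> levels [5 5 7 6]
Step 2: flows [0=1,2->0,3->0,2->3] -> levels [7 5 5 6]
Step 3: flows [0->1,0->2,0->3,3->2] -> levels [4 6 7 6]
Step 4: flows [1->0,2->0,3->0,2->3] -> levels [7 5 5 6]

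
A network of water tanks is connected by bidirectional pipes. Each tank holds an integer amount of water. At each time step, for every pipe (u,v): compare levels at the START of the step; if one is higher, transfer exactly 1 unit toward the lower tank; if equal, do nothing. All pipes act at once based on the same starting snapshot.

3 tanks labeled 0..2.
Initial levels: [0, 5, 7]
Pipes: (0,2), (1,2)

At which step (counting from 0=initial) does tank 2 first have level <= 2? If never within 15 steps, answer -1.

Answer: -1

Derivation:
Step 1: flows [2->0,2->1] -> levels [1 6 5]
Step 2: flows [2->0,1->2] -> levels [2 5 5]
Step 3: flows [2->0,1=2] -> levels [3 5 4]
Step 4: flows [2->0,1->2] -> levels [4 4 4]
Step 5: flows [0=2,1=2] -> levels [4 4 4]
  -> stable; tank 2 stays at 4 > 2
Tank 2 never reaches <=2 within 15 steps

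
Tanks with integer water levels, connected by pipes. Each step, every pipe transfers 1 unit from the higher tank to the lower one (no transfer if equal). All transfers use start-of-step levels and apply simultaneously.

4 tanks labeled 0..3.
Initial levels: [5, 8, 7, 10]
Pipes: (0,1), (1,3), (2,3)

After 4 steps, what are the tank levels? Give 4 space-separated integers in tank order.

Step 1: flows [1->0,3->1,3->2] -> levels [6 8 8 8]
Step 2: flows [1->0,1=3,2=3] -> levels [7 7 8 8]
Step 3: flows [0=1,3->1,2=3] -> levels [7 8 8 7]
Step 4: flows [1->0,1->3,2->3] -> levels [8 6 7 9]

Answer: 8 6 7 9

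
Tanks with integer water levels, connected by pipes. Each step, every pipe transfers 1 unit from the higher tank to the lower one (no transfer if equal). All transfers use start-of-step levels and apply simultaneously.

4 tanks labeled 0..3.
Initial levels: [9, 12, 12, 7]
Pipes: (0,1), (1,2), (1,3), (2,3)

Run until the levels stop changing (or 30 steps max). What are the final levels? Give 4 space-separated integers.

Step 1: flows [1->0,1=2,1->3,2->3] -> levels [10 10 11 9]
Step 2: flows [0=1,2->1,1->3,2->3] -> levels [10 10 9 11]
Step 3: flows [0=1,1->2,3->1,3->2] -> levels [10 10 11 9]
  -> period-2 cycle: step 3 state = step 1 state; never stabilizes
  -> state at step 30: (30-1) mod 2 = 1, same as step 2 -> [10 10 9 11]

Answer: 10 10 9 11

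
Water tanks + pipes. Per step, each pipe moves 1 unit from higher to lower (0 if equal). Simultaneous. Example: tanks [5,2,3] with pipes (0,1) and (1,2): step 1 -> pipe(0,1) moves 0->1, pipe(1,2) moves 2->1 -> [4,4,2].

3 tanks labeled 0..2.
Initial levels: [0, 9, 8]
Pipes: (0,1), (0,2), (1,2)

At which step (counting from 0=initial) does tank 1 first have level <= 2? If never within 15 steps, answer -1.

Step 1: flows [1->0,2->0,1->2] -> levels [2 7 8]
Step 2: flows [1->0,2->0,2->1] -> levels [4 7 6]
Step 3: flows [1->0,2->0,1->2] -> levels [6 5 6]
Step 4: flows [0->1,0=2,2->1] -> levels [5 7 5]
Step 5: flows [1->0,0=2,1->2] -> levels [6 5 6]
  -> period-2 cycle (repeats step 3); tank 1 never drops to <=2
Tank 1 never reaches <=2 within 15 steps

Answer: -1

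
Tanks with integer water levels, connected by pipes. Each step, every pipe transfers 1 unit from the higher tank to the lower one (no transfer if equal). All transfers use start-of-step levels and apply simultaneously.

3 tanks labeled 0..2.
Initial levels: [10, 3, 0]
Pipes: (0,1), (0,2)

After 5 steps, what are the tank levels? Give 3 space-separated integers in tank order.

Step 1: flows [0->1,0->2] -> levels [8 4 1]
Step 2: flows [0->1,0->2] -> levels [6 5 2]
Step 3: flows [0->1,0->2] -> levels [4 6 3]
Step 4: flows [1->0,0->2] -> levels [4 5 4]
Step 5: flows [1->0,0=2] -> levels [5 4 4]

Answer: 5 4 4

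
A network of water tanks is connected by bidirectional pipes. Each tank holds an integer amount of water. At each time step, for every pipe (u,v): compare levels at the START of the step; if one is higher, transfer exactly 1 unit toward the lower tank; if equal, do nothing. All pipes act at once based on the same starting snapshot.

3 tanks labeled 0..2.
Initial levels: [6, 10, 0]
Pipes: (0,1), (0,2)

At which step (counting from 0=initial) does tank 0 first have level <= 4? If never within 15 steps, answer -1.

Step 1: flows [1->0,0->2] -> levels [6 9 1]
Step 2: flows [1->0,0->2] -> levels [6 8 2]
Step 3: flows [1->0,0->2] -> levels [6 7 3]
Step 4: flows [1->0,0->2] -> levels [6 6 4]
Step 5: flows [0=1,0->2] -> levels [5 6 5]
Step 6: flows [1->0,0=2] -> levels [6 5 5]
Step 7: flows [0->1,0->2] -> levels [4 6 6]
Tank 0 first reaches <=4 at step 7

Answer: 7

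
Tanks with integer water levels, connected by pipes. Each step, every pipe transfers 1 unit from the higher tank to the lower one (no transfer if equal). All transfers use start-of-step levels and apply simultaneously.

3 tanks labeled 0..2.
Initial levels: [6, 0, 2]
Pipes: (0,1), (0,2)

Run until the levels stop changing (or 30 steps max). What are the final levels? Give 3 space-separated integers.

Answer: 2 3 3

Derivation:
Step 1: flows [0->1,0->2] -> levels [4 1 3]
Step 2: flows [0->1,0->2] -> levels [2 2 4]
Step 3: flows [0=1,2->0] -> levels [3 2 3]
Step 4: flows [0->1,0=2] -> levels [2 3 3]
Step 5: flows [1->0,2->0] -> levels [4 2 2]
Step 6: flows [0->1,0->2] -> levels [2 3 3]
  -> period-2 cycle: step 6 state = step 4 state; never stabilizes
  -> state at step 30: (30-4) mod 2 = 0, same as step 4 -> [2 3 3]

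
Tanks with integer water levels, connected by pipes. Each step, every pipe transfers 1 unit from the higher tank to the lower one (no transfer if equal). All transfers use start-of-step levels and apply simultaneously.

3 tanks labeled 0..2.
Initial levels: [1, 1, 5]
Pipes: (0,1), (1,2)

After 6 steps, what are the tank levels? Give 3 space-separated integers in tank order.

Answer: 3 1 3

Derivation:
Step 1: flows [0=1,2->1] -> levels [1 2 4]
Step 2: flows [1->0,2->1] -> levels [2 2 3]
Step 3: flows [0=1,2->1] -> levels [2 3 2]
Step 4: flows [1->0,1->2] -> levels [3 1 3]
Step 5: flows [0->1,2->1] -> levels [2 3 2]
  -> period-2 cycle: step 5 state = step 3 state
  -> state at step 6: (6-3) mod 2 = 1, same as step 4 -> [3 1 3]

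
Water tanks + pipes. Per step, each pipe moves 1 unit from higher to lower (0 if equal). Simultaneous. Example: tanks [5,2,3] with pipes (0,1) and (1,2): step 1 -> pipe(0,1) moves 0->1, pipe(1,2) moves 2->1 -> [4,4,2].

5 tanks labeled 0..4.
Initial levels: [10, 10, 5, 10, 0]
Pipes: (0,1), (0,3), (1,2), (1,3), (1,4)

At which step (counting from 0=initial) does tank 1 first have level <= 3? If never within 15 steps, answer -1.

Answer: -1

Derivation:
Step 1: flows [0=1,0=3,1->2,1=3,1->4] -> levels [10 8 6 10 1]
Step 2: flows [0->1,0=3,1->2,3->1,1->4] -> levels [9 8 7 9 2]
Step 3: flows [0->1,0=3,1->2,3->1,1->4] -> levels [8 8 8 8 3]
Step 4: flows [0=1,0=3,1=2,1=3,1->4] -> levels [8 7 8 8 4]
Step 5: flows [0->1,0=3,2->1,3->1,1->4] -> levels [7 9 7 7 5]
Step 6: flows [1->0,0=3,1->2,1->3,1->4] -> levels [8 5 8 8 6]
Step 7: flows [0->1,0=3,2->1,3->1,4->1] -> levels [7 9 7 7 5]
  -> period-2 cycle (repeats step 5); tank 1 never drops to <=3
Tank 1 never reaches <=3 within 15 steps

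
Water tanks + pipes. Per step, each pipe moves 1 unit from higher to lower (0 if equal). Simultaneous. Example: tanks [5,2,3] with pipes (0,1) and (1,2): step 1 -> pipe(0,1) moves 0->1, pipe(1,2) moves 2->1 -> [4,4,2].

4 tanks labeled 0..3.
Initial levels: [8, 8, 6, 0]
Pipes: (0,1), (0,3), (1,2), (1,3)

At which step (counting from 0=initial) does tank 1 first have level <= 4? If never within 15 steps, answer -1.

Answer: 3

Derivation:
Step 1: flows [0=1,0->3,1->2,1->3] -> levels [7 6 7 2]
Step 2: flows [0->1,0->3,2->1,1->3] -> levels [5 7 6 4]
Step 3: flows [1->0,0->3,1->2,1->3] -> levels [5 4 7 6]
Tank 1 first reaches <=4 at step 3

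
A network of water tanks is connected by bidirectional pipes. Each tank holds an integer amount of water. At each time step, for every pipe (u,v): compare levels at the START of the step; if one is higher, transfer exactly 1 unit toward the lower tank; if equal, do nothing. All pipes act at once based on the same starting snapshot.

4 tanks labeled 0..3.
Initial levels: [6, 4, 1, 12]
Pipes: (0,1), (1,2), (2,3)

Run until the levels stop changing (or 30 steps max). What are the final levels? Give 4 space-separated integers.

Step 1: flows [0->1,1->2,3->2] -> levels [5 4 3 11]
Step 2: flows [0->1,1->2,3->2] -> levels [4 4 5 10]
Step 3: flows [0=1,2->1,3->2] -> levels [4 5 5 9]
Step 4: flows [1->0,1=2,3->2] -> levels [5 4 6 8]
Step 5: flows [0->1,2->1,3->2] -> levels [4 6 6 7]
Step 6: flows [1->0,1=2,3->2] -> levels [5 5 7 6]
Step 7: flows [0=1,2->1,2->3] -> levels [5 6 5 7]
Step 8: flows [1->0,1->2,3->2] -> levels [6 4 7 6]
Step 9: flows [0->1,2->1,2->3] -> levels [5 6 5 7]
  -> period-2 cycle: step 9 state = step 7 state; never stabilizes
  -> state at step 30: (30-7) mod 2 = 1, same as step 8 -> [6 4 7 6]

Answer: 6 4 7 6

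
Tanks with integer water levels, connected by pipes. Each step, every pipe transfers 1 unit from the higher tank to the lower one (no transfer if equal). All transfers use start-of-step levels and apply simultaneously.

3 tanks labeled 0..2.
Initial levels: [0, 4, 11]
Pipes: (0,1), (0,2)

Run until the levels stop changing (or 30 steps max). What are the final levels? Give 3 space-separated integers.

Answer: 5 5 5

Derivation:
Step 1: flows [1->0,2->0] -> levels [2 3 10]
Step 2: flows [1->0,2->0] -> levels [4 2 9]
Step 3: flows [0->1,2->0] -> levels [4 3 8]
Step 4: flows [0->1,2->0] -> levels [4 4 7]
Step 5: flows [0=1,2->0] -> levels [5 4 6]
Step 6: flows [0->1,2->0] -> levels [5 5 5]
Step 7: flows [0=1,0=2] -> levels [5 5 5]
  -> stable (no change)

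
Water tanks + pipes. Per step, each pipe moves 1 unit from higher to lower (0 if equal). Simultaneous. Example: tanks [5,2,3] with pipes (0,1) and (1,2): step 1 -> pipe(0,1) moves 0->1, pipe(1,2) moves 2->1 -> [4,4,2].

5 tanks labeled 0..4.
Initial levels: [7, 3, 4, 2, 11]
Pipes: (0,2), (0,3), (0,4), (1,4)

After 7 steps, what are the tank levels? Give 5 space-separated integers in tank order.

Step 1: flows [0->2,0->3,4->0,4->1] -> levels [6 4 5 3 9]
Step 2: flows [0->2,0->3,4->0,4->1] -> levels [5 5 6 4 7]
Step 3: flows [2->0,0->3,4->0,4->1] -> levels [6 6 5 5 5]
Step 4: flows [0->2,0->3,0->4,1->4] -> levels [3 5 6 6 7]
Step 5: flows [2->0,3->0,4->0,4->1] -> levels [6 6 5 5 5]
  -> period-2 cycle: step 5 state = step 3 state
  -> state at step 7: (7-3) mod 2 = 0, same as step 3 -> [6 6 5 5 5]

Answer: 6 6 5 5 5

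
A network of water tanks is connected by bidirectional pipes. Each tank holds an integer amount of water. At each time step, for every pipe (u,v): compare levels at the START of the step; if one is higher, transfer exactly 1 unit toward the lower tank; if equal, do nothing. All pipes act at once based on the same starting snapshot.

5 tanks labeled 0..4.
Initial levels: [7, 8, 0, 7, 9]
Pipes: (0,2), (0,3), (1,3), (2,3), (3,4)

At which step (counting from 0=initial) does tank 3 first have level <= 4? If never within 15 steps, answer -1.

Answer: -1

Derivation:
Step 1: flows [0->2,0=3,1->3,3->2,4->3] -> levels [6 7 2 8 8]
Step 2: flows [0->2,3->0,3->1,3->2,3=4] -> levels [6 8 4 5 8]
Step 3: flows [0->2,0->3,1->3,3->2,4->3] -> levels [4 7 6 7 7]
Step 4: flows [2->0,3->0,1=3,3->2,3=4] -> levels [6 7 6 5 7]
Step 5: flows [0=2,0->3,1->3,2->3,4->3] -> levels [5 6 5 9 6]
Step 6: flows [0=2,3->0,3->1,3->2,3->4] -> levels [6 7 6 5 7]
  -> period-2 cycle (repeats step 4); tank 3 never drops to <=4
Tank 3 never reaches <=4 within 15 steps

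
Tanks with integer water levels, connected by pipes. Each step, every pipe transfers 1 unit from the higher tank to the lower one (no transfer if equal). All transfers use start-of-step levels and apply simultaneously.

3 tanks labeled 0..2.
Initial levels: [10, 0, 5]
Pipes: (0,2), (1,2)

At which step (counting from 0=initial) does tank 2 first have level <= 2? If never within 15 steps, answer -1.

Answer: -1

Derivation:
Step 1: flows [0->2,2->1] -> levels [9 1 5]
Step 2: flows [0->2,2->1] -> levels [8 2 5]
Step 3: flows [0->2,2->1] -> levels [7 3 5]
Step 4: flows [0->2,2->1] -> levels [6 4 5]
Step 5: flows [0->2,2->1] -> levels [5 5 5]
Step 6: flows [0=2,1=2] -> levels [5 5 5]
  -> stable; tank 2 stays at 5 > 2
Tank 2 never reaches <=2 within 15 steps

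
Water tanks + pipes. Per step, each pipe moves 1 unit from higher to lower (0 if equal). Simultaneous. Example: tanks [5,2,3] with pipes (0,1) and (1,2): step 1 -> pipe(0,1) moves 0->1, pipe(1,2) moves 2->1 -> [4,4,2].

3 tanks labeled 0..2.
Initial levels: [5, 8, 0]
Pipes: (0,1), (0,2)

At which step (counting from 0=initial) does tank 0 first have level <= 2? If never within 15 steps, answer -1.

Step 1: flows [1->0,0->2] -> levels [5 7 1]
Step 2: flows [1->0,0->2] -> levels [5 6 2]
Step 3: flows [1->0,0->2] -> levels [5 5 3]
Step 4: flows [0=1,0->2] -> levels [4 5 4]
Step 5: flows [1->0,0=2] -> levels [5 4 4]
Step 6: flows [0->1,0->2] -> levels [3 5 5]
Step 7: flows [1->0,2->0] -> levels [5 4 4]
  -> period-2 cycle (repeats step 5); tank 0 never drops to <=2
Tank 0 never reaches <=2 within 15 steps

Answer: -1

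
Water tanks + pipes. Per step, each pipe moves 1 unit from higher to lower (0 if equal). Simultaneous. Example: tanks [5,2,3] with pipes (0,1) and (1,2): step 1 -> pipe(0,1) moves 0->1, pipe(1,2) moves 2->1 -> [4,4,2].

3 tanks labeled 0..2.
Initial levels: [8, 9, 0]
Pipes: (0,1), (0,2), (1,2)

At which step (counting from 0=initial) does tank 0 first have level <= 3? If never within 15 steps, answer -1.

Step 1: flows [1->0,0->2,1->2] -> levels [8 7 2]
Step 2: flows [0->1,0->2,1->2] -> levels [6 7 4]
Step 3: flows [1->0,0->2,1->2] -> levels [6 5 6]
Step 4: flows [0->1,0=2,2->1] -> levels [5 7 5]
Step 5: flows [1->0,0=2,1->2] -> levels [6 5 6]
  -> period-2 cycle (repeats step 3); tank 0 never drops to <=3
Tank 0 never reaches <=3 within 15 steps

Answer: -1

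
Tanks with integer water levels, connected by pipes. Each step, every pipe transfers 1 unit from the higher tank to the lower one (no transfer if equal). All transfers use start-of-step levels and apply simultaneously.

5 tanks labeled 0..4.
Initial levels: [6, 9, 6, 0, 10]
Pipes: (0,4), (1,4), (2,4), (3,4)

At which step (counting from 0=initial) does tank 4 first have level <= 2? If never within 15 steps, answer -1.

Step 1: flows [4->0,4->1,4->2,4->3] -> levels [7 10 7 1 6]
Step 2: flows [0->4,1->4,2->4,4->3] -> levels [6 9 6 2 8]
Step 3: flows [4->0,1->4,4->2,4->3] -> levels [7 8 7 3 6]
Step 4: flows [0->4,1->4,2->4,4->3] -> levels [6 7 6 4 8]
Step 5: flows [4->0,4->1,4->2,4->3] -> levels [7 8 7 5 4]
Step 6: flows [0->4,1->4,2->4,3->4] -> levels [6 7 6 4 8]
  -> period-2 cycle (repeats step 4); tank 4 never drops to <=2
Tank 4 never reaches <=2 within 15 steps

Answer: -1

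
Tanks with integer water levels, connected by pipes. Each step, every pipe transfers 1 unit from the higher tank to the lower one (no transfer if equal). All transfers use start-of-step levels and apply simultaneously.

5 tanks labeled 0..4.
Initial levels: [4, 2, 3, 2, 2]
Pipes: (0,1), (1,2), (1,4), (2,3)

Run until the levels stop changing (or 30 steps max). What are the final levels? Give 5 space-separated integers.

Step 1: flows [0->1,2->1,1=4,2->3] -> levels [3 4 1 3 2]
Step 2: flows [1->0,1->2,1->4,3->2] -> levels [4 1 3 2 3]
Step 3: flows [0->1,2->1,4->1,2->3] -> levels [3 4 1 3 2]
  -> period-2 cycle: step 3 state = step 1 state; never stabilizes
  -> state at step 30: (30-1) mod 2 = 1, same as step 2 -> [4 1 3 2 3]

Answer: 4 1 3 2 3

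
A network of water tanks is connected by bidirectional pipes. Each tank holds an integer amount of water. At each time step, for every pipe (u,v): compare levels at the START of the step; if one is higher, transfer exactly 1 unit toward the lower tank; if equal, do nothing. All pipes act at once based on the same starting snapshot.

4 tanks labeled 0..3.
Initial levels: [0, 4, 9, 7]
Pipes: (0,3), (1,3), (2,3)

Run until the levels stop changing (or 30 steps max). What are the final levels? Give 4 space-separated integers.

Step 1: flows [3->0,3->1,2->3] -> levels [1 5 8 6]
Step 2: flows [3->0,3->1,2->3] -> levels [2 6 7 5]
Step 3: flows [3->0,1->3,2->3] -> levels [3 5 6 6]
Step 4: flows [3->0,3->1,2=3] -> levels [4 6 6 4]
Step 5: flows [0=3,1->3,2->3] -> levels [4 5 5 6]
Step 6: flows [3->0,3->1,3->2] -> levels [5 6 6 3]
Step 7: flows [0->3,1->3,2->3] -> levels [4 5 5 6]
  -> period-2 cycle: step 7 state = step 5 state; never stabilizes
  -> state at step 30: (30-5) mod 2 = 1, same as step 6 -> [5 6 6 3]

Answer: 5 6 6 3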